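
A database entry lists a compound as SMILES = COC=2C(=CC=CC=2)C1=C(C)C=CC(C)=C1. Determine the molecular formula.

Walk through each heavy atom and fill implicit hydrogens from standard valence (C 4, N 3, O 2, S 2, halogen 1):
  atom 1: C, bond orders sum to 1 (valence 4) → 3 H
  atom 2: O, bond orders sum to 2 (valence 2) → 0 H
  atom 3: C, bond orders sum to 4 (valence 4) → 0 H
  atom 4: C, bond orders sum to 4 (valence 4) → 0 H
  atom 5: C, bond orders sum to 3 (valence 4) → 1 H
  atom 6: C, bond orders sum to 3 (valence 4) → 1 H
  atom 7: C, bond orders sum to 3 (valence 4) → 1 H
  atom 8: C, bond orders sum to 3 (valence 4) → 1 H
  atom 9: C, bond orders sum to 4 (valence 4) → 0 H
  atom 10: C, bond orders sum to 4 (valence 4) → 0 H
  atom 11: C, bond orders sum to 1 (valence 4) → 3 H
  atom 12: C, bond orders sum to 3 (valence 4) → 1 H
  atom 13: C, bond orders sum to 3 (valence 4) → 1 H
  atom 14: C, bond orders sum to 4 (valence 4) → 0 H
  atom 15: C, bond orders sum to 1 (valence 4) → 3 H
  atom 16: C, bond orders sum to 3 (valence 4) → 1 H
Totals → C:15, H:16, O:1.

C15H16O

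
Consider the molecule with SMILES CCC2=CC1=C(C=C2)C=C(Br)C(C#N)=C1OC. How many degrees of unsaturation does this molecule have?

Molecular formula: C14H12BrNO.
DoU = (2C + 2 + N − H − X) / 2, where X is the halogen count and O/S are ignored.
    = (2·14 + 2 + 1 − 12 − 1) / 2 = 18 / 2 = 9.

9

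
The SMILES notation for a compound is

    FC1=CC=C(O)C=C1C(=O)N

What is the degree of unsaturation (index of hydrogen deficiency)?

Degree of unsaturation = (number of rings) + (number of π bonds).
Ring closures in the SMILES: 1.
π bonds: 4 double bonds (each 1 DoU) → 4 DoU from unsaturation.
Total DoU = 1 + 4 = 5.

5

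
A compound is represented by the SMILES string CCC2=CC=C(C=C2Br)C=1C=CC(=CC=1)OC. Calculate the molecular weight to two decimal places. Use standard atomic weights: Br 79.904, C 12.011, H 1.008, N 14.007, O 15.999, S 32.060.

First, the molecular formula is C15H15BrO (counting implicit H from valence).
  Br: 1 × 79.904 = 79.904
  C: 15 × 12.011 = 180.165
  H: 15 × 1.008 = 15.120
  O: 1 × 15.999 = 15.999
Sum: 1×79.904 + 15×12.011 + 15×1.008 + 1×15.999 = 291.188 → 291.19 g/mol.

291.19 g/mol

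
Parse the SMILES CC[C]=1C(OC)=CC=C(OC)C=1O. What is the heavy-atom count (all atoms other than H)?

Every atom symbol written in the SMILES (organic subset) is one heavy atom; implicit H are not written.
Heavy atoms by element → C:10, O:3.
Total: 13.

13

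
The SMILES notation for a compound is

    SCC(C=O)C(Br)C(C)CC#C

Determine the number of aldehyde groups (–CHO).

The aldehyde motif appears at heavy-atom position 4 in the SMILES.
Other groups present: 1 alkyne, 1 thiol.
Aldehyde count: 1.

1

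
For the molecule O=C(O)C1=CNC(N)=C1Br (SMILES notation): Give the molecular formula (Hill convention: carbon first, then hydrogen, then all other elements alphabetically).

Walk through each heavy atom and fill implicit hydrogens from standard valence (C 4, N 3, O 2, S 2, halogen 1):
  atom 1: O, bond orders sum to 2 (valence 2) → 0 H
  atom 2: C, bond orders sum to 4 (valence 4) → 0 H
  atom 3: O, bond orders sum to 1 (valence 2) → 1 H
  atom 4: C, bond orders sum to 4 (valence 4) → 0 H
  atom 5: C, bond orders sum to 3 (valence 4) → 1 H
  atom 6: N, bond orders sum to 2 (valence 3) → 1 H
  atom 7: C, bond orders sum to 4 (valence 4) → 0 H
  atom 8: N, bond orders sum to 1 (valence 3) → 2 H
  atom 9: C, bond orders sum to 4 (valence 4) → 0 H
  atom 10: Br (halogen, monovalent) → 0 H
Totals → C:5, H:5, Br:1, N:2, O:2.

C5H5BrN2O2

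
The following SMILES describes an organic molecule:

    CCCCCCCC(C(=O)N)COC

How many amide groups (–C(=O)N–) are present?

The amide motif appears at heavy-atom position 9 in the SMILES.
Other groups present: 1 ether.
Amide count: 1.

1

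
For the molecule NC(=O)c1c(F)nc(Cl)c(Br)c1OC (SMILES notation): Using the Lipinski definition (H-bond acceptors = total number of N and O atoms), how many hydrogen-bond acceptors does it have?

N atoms: 2; O atoms: 2.
Lipinski HBA = 2 + 2 = 4.

4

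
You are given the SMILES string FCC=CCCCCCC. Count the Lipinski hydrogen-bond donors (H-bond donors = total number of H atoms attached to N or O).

Donors: find every N or O and count the H atoms it carries.
  (no N or O atoms present)
Lipinski HBD = 0.

0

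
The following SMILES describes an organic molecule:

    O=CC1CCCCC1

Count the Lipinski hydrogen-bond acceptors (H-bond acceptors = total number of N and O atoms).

1

N atoms: 0; O atoms: 1.
Lipinski HBA = 0 + 1 = 1.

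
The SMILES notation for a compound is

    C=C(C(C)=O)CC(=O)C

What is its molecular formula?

Walk through each heavy atom and fill implicit hydrogens from standard valence (C 4, N 3, O 2, S 2, halogen 1):
  atom 1: C, bond orders sum to 2 (valence 4) → 2 H
  atom 2: C, bond orders sum to 4 (valence 4) → 0 H
  atom 3: C, bond orders sum to 4 (valence 4) → 0 H
  atom 4: C, bond orders sum to 1 (valence 4) → 3 H
  atom 5: O, bond orders sum to 2 (valence 2) → 0 H
  atom 6: C, bond orders sum to 2 (valence 4) → 2 H
  atom 7: C, bond orders sum to 4 (valence 4) → 0 H
  atom 8: O, bond orders sum to 2 (valence 2) → 0 H
  atom 9: C, bond orders sum to 1 (valence 4) → 3 H
Totals → C:7, H:10, O:2.

C7H10O2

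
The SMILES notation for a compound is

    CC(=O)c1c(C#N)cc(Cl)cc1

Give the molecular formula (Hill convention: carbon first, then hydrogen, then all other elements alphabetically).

C9H6ClNO

Walk through each heavy atom and fill implicit hydrogens from standard valence (C 4, N 3, O 2, S 2, halogen 1); for lowercase aromatic atoms, an aromatic c carries 1 H when it has two neighbours and 0 H with three, and aromatic n carries 0 H:
  atom 1: C, bond orders sum to 1 (valence 4) → 3 H
  atom 2: C, bond orders sum to 4 (valence 4) → 0 H
  atom 3: O, bond orders sum to 2 (valence 2) → 0 H
  atom 4: aromatic c, 3 neighbours → 0 H
  atom 5: aromatic c, 3 neighbours → 0 H
  atom 6: C, bond orders sum to 4 (valence 4) → 0 H
  atom 7: N, bond orders sum to 3 (valence 3) → 0 H
  atom 8: aromatic c, 2 neighbours → 1 H
  atom 9: aromatic c, 3 neighbours → 0 H
  atom 10: Cl (halogen, monovalent) → 0 H
  atom 11: aromatic c, 2 neighbours → 1 H
  atom 12: aromatic c, 2 neighbours → 1 H
Totals → C:9, H:6, Cl:1, N:1, O:1.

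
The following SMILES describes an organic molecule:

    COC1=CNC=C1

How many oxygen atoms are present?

1

Scan the SMILES for O atoms (remember two-letter symbols like Cl and Br are single atoms).
Oxygen count: 1.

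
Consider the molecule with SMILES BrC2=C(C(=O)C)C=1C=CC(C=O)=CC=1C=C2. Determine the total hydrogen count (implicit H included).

9

Walk through each heavy atom and fill implicit hydrogens from standard valence (C 4, N 3, O 2, S 2, halogen 1):
  atom 1: Br (halogen, monovalent) → 0 H
  atom 2: C, bond orders sum to 4 (valence 4) → 0 H
  atom 3: C, bond orders sum to 4 (valence 4) → 0 H
  atom 4: C, bond orders sum to 4 (valence 4) → 0 H
  atom 5: O, bond orders sum to 2 (valence 2) → 0 H
  atom 6: C, bond orders sum to 1 (valence 4) → 3 H
  atom 7: C, bond orders sum to 4 (valence 4) → 0 H
  atom 8: C, bond orders sum to 3 (valence 4) → 1 H
  atom 9: C, bond orders sum to 3 (valence 4) → 1 H
  atom 10: C, bond orders sum to 4 (valence 4) → 0 H
  atom 11: C, bond orders sum to 3 (valence 4) → 1 H
  atom 12: O, bond orders sum to 2 (valence 2) → 0 H
  atom 13: C, bond orders sum to 3 (valence 4) → 1 H
  atom 14: C, bond orders sum to 4 (valence 4) → 0 H
  atom 15: C, bond orders sum to 3 (valence 4) → 1 H
  atom 16: C, bond orders sum to 3 (valence 4) → 1 H
Total hydrogens: 9.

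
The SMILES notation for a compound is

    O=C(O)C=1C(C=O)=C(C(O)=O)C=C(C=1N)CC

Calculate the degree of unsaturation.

Degree of unsaturation = (number of rings) + (number of π bonds).
Ring closures in the SMILES: 1.
π bonds: 6 double bonds (each 1 DoU) → 6 DoU from unsaturation.
Total DoU = 1 + 6 = 7.

7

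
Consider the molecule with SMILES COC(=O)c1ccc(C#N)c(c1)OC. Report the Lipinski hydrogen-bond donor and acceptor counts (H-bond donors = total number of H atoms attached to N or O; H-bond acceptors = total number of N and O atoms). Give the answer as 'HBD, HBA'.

0, 4

Donors: find every N or O and count the H atoms it carries.
  atom 2 (O): bond orders sum to 2 → 0 H
  atom 4 (O): bond orders sum to 2 → 0 H
  atom 10 (N): bond orders sum to 3 → 0 H
  atom 13 (O): bond orders sum to 2 → 0 H
Lipinski HBD = 0.
Acceptors: N atoms = 1, O atoms = 3 → HBA = 4.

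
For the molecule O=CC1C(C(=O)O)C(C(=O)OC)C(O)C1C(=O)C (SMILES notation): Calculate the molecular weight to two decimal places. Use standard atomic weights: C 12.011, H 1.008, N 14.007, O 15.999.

258.23 g/mol

First, the molecular formula is C11H14O7 (counting implicit H from valence).
  C: 11 × 12.011 = 132.121
  H: 14 × 1.008 = 14.112
  O: 7 × 15.999 = 111.993
Sum: 11×12.011 + 14×1.008 + 7×15.999 = 258.226 → 258.23 g/mol.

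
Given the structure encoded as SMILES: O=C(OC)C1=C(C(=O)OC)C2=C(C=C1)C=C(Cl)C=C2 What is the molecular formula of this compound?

C14H11ClO4

Walk through each heavy atom and fill implicit hydrogens from standard valence (C 4, N 3, O 2, S 2, halogen 1):
  atom 1: O, bond orders sum to 2 (valence 2) → 0 H
  atom 2: C, bond orders sum to 4 (valence 4) → 0 H
  atom 3: O, bond orders sum to 2 (valence 2) → 0 H
  atom 4: C, bond orders sum to 1 (valence 4) → 3 H
  atom 5: C, bond orders sum to 4 (valence 4) → 0 H
  atom 6: C, bond orders sum to 4 (valence 4) → 0 H
  atom 7: C, bond orders sum to 4 (valence 4) → 0 H
  atom 8: O, bond orders sum to 2 (valence 2) → 0 H
  atom 9: O, bond orders sum to 2 (valence 2) → 0 H
  atom 10: C, bond orders sum to 1 (valence 4) → 3 H
  atom 11: C, bond orders sum to 4 (valence 4) → 0 H
  atom 12: C, bond orders sum to 4 (valence 4) → 0 H
  atom 13: C, bond orders sum to 3 (valence 4) → 1 H
  atom 14: C, bond orders sum to 3 (valence 4) → 1 H
  atom 15: C, bond orders sum to 3 (valence 4) → 1 H
  atom 16: C, bond orders sum to 4 (valence 4) → 0 H
  atom 17: Cl (halogen, monovalent) → 0 H
  atom 18: C, bond orders sum to 3 (valence 4) → 1 H
  atom 19: C, bond orders sum to 3 (valence 4) → 1 H
Totals → C:14, H:11, Cl:1, O:4.
In Hill order: C14H11ClO4.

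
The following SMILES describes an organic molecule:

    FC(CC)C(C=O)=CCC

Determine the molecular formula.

C8H13FO

Walk through each heavy atom and fill implicit hydrogens from standard valence (C 4, N 3, O 2, S 2, halogen 1):
  atom 1: F (halogen, monovalent) → 0 H
  atom 2: C, bond orders sum to 3 (valence 4) → 1 H
  atom 3: C, bond orders sum to 2 (valence 4) → 2 H
  atom 4: C, bond orders sum to 1 (valence 4) → 3 H
  atom 5: C, bond orders sum to 4 (valence 4) → 0 H
  atom 6: C, bond orders sum to 3 (valence 4) → 1 H
  atom 7: O, bond orders sum to 2 (valence 2) → 0 H
  atom 8: C, bond orders sum to 3 (valence 4) → 1 H
  atom 9: C, bond orders sum to 2 (valence 4) → 2 H
  atom 10: C, bond orders sum to 1 (valence 4) → 3 H
Totals → C:8, H:13, F:1, O:1.
In Hill order: C8H13FO.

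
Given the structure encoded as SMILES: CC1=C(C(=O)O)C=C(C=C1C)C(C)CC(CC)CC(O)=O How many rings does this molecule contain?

In SMILES, each pair of matching ring-closure digits denotes one ring-closing bond; the number of such bonds equals the number of independent rings.
Ring-closure bonds here: 1.

1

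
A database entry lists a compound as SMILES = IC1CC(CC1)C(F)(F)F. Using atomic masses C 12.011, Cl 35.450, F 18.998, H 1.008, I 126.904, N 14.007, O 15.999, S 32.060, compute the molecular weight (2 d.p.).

First, the molecular formula is C6H8F3I (counting implicit H from valence).
  C: 6 × 12.011 = 72.066
  F: 3 × 18.998 = 56.994
  H: 8 × 1.008 = 8.064
  I: 1 × 126.904 = 126.904
Sum: 6×12.011 + 3×18.998 + 8×1.008 + 1×126.904 = 264.028 → 264.03 g/mol.

264.03 g/mol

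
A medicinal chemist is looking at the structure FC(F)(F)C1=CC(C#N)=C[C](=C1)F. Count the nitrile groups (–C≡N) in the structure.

The nitrile motif appears at heavy-atom position 8 in the SMILES.
Nitrile count: 1.

1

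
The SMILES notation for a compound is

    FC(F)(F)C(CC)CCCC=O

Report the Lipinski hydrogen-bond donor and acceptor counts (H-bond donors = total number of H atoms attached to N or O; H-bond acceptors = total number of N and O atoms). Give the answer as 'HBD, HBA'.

0, 1

Donors: find every N or O and count the H atoms it carries.
  atom 12 (O): bond orders sum to 2 → 0 H
Lipinski HBD = 0.
Acceptors: N atoms = 0, O atoms = 1 → HBA = 1.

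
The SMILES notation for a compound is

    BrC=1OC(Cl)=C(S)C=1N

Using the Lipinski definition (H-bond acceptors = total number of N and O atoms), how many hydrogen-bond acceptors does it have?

2

N atoms: 1; O atoms: 1.
Lipinski HBA = 1 + 1 = 2.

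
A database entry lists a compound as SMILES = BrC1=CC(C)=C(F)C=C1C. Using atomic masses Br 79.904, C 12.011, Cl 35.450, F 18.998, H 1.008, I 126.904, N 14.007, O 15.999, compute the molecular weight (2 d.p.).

203.05 g/mol

First, the molecular formula is C8H8BrF (counting implicit H from valence).
  Br: 1 × 79.904 = 79.904
  C: 8 × 12.011 = 96.088
  F: 1 × 18.998 = 18.998
  H: 8 × 1.008 = 8.064
Sum: 1×79.904 + 8×12.011 + 1×18.998 + 8×1.008 = 203.054 → 203.05 g/mol.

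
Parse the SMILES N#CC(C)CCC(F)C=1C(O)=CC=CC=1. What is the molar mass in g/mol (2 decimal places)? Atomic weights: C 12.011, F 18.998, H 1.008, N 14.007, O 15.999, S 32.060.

207.25 g/mol

First, the molecular formula is C12H14FNO (counting implicit H from valence).
  C: 12 × 12.011 = 144.132
  F: 1 × 18.998 = 18.998
  H: 14 × 1.008 = 14.112
  N: 1 × 14.007 = 14.007
  O: 1 × 15.999 = 15.999
Sum: 12×12.011 + 1×18.998 + 14×1.008 + 1×14.007 + 1×15.999 = 207.248 → 207.25 g/mol.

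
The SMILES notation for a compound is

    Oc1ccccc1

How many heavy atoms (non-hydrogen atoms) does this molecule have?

Every atom symbol written in the SMILES (organic subset) is one heavy atom; implicit H are not written.
Heavy atoms by element → C:6, O:1.
Total: 7.

7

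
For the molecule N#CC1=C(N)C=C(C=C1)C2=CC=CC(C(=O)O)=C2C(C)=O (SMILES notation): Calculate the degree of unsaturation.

Molecular formula: C16H12N2O3.
DoU = (2C + 2 + N − H − X) / 2, where X is the halogen count and O/S are ignored.
    = (2·16 + 2 + 2 − 12 − 0) / 2 = 24 / 2 = 12.

12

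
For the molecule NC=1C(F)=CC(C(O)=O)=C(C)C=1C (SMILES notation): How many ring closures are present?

In SMILES, each pair of matching ring-closure digits denotes one ring-closing bond; the number of such bonds equals the number of independent rings.
Ring-closure bonds here: 1.

1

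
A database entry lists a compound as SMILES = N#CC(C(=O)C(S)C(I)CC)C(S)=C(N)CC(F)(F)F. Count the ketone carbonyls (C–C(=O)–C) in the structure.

The ketone motif appears at heavy-atom position 4 in the SMILES.
Other groups present: 1 alkene, 1 nitrile, 1 primary amine, 2 thiol.
Ketone count: 1.

1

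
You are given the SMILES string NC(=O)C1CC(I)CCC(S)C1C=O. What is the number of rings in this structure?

1

In SMILES, each pair of matching ring-closure digits denotes one ring-closing bond; the number of such bonds equals the number of independent rings.
Ring-closure bonds here: 1.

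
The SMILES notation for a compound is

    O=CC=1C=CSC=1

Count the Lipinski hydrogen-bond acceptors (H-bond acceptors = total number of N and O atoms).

1

N atoms: 0; O atoms: 1.
Lipinski HBA = 0 + 1 = 1.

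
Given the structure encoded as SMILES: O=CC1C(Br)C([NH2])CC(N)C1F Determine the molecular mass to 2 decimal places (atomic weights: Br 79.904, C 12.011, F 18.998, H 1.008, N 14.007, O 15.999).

First, the molecular formula is C7H12BrFN2O (counting implicit H from valence).
  Br: 1 × 79.904 = 79.904
  C: 7 × 12.011 = 84.077
  F: 1 × 18.998 = 18.998
  H: 12 × 1.008 = 12.096
  N: 2 × 14.007 = 28.014
  O: 1 × 15.999 = 15.999
Sum: 1×79.904 + 7×12.011 + 1×18.998 + 12×1.008 + 2×14.007 + 1×15.999 = 239.088 → 239.09 g/mol.

239.09 g/mol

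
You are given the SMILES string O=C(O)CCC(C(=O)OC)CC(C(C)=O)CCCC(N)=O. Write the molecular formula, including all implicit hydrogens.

Walk through each heavy atom and fill implicit hydrogens from standard valence (C 4, N 3, O 2, S 2, halogen 1):
  atom 1: O, bond orders sum to 2 (valence 2) → 0 H
  atom 2: C, bond orders sum to 4 (valence 4) → 0 H
  atom 3: O, bond orders sum to 1 (valence 2) → 1 H
  atom 4: C, bond orders sum to 2 (valence 4) → 2 H
  atom 5: C, bond orders sum to 2 (valence 4) → 2 H
  atom 6: C, bond orders sum to 3 (valence 4) → 1 H
  atom 7: C, bond orders sum to 4 (valence 4) → 0 H
  atom 8: O, bond orders sum to 2 (valence 2) → 0 H
  atom 9: O, bond orders sum to 2 (valence 2) → 0 H
  atom 10: C, bond orders sum to 1 (valence 4) → 3 H
  atom 11: C, bond orders sum to 2 (valence 4) → 2 H
  atom 12: C, bond orders sum to 3 (valence 4) → 1 H
  atom 13: C, bond orders sum to 4 (valence 4) → 0 H
  atom 14: C, bond orders sum to 1 (valence 4) → 3 H
  atom 15: O, bond orders sum to 2 (valence 2) → 0 H
  atom 16: C, bond orders sum to 2 (valence 4) → 2 H
  atom 17: C, bond orders sum to 2 (valence 4) → 2 H
  atom 18: C, bond orders sum to 2 (valence 4) → 2 H
  atom 19: C, bond orders sum to 4 (valence 4) → 0 H
  atom 20: N, bond orders sum to 1 (valence 3) → 2 H
  atom 21: O, bond orders sum to 2 (valence 2) → 0 H
Totals → C:14, H:23, N:1, O:6.

C14H23NO6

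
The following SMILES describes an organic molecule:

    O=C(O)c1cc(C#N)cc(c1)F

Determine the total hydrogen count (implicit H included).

4

Walk through each heavy atom and fill implicit hydrogens from standard valence (C 4, N 3, O 2, S 2, halogen 1); for lowercase aromatic atoms, an aromatic c carries 1 H when it has two neighbours and 0 H with three, and aromatic n carries 0 H:
  atom 1: O, bond orders sum to 2 (valence 2) → 0 H
  atom 2: C, bond orders sum to 4 (valence 4) → 0 H
  atom 3: O, bond orders sum to 1 (valence 2) → 1 H
  atom 4: aromatic c, 3 neighbours → 0 H
  atom 5: aromatic c, 2 neighbours → 1 H
  atom 6: aromatic c, 3 neighbours → 0 H
  atom 7: C, bond orders sum to 4 (valence 4) → 0 H
  atom 8: N, bond orders sum to 3 (valence 3) → 0 H
  atom 9: aromatic c, 2 neighbours → 1 H
  atom 10: aromatic c, 3 neighbours → 0 H
  atom 11: aromatic c, 2 neighbours → 1 H
  atom 12: F (halogen, monovalent) → 0 H
Total hydrogens: 4.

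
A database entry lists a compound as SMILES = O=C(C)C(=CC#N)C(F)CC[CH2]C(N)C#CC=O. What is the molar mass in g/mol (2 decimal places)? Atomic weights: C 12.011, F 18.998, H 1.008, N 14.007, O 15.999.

250.27 g/mol

First, the molecular formula is C13H15FN2O2 (counting implicit H from valence).
  C: 13 × 12.011 = 156.143
  F: 1 × 18.998 = 18.998
  H: 15 × 1.008 = 15.120
  N: 2 × 14.007 = 28.014
  O: 2 × 15.999 = 31.998
Sum: 13×12.011 + 1×18.998 + 15×1.008 + 2×14.007 + 2×15.999 = 250.273 → 250.27 g/mol.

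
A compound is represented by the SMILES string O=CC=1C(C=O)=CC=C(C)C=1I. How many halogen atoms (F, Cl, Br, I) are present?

Halogen atoms appear at heavy-atom position 12 (1×I).
Other groups present: 2 aldehyde.
Halogen count: 1.

1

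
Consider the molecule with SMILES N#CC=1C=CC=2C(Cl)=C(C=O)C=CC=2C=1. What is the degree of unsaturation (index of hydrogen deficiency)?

10

Degree of unsaturation = (number of rings) + (number of π bonds).
Ring closures in the SMILES: 2.
π bonds: 6 double bonds (each 1 DoU), 1 triple bond (each 2 DoU) → 8 DoU from unsaturation.
Total DoU = 2 + 8 = 10.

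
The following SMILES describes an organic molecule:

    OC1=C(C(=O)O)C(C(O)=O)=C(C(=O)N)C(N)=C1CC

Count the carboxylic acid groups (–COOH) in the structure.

The carboxylic acid motif appears at heavy-atom positions 4, 8 in the SMILES.
Other groups present: 1 amide, 1 hydroxyl, 1 primary amine.
Carboxylic acid count: 2.

2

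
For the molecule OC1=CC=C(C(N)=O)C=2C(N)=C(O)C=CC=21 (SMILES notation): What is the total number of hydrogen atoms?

Walk through each heavy atom and fill implicit hydrogens from standard valence (C 4, N 3, O 2, S 2, halogen 1):
  atom 1: O, bond orders sum to 1 (valence 2) → 1 H
  atom 2: C, bond orders sum to 4 (valence 4) → 0 H
  atom 3: C, bond orders sum to 3 (valence 4) → 1 H
  atom 4: C, bond orders sum to 3 (valence 4) → 1 H
  atom 5: C, bond orders sum to 4 (valence 4) → 0 H
  atom 6: C, bond orders sum to 4 (valence 4) → 0 H
  atom 7: N, bond orders sum to 1 (valence 3) → 2 H
  atom 8: O, bond orders sum to 2 (valence 2) → 0 H
  atom 9: C, bond orders sum to 4 (valence 4) → 0 H
  atom 10: C, bond orders sum to 4 (valence 4) → 0 H
  atom 11: N, bond orders sum to 1 (valence 3) → 2 H
  atom 12: C, bond orders sum to 4 (valence 4) → 0 H
  atom 13: O, bond orders sum to 1 (valence 2) → 1 H
  atom 14: C, bond orders sum to 3 (valence 4) → 1 H
  atom 15: C, bond orders sum to 3 (valence 4) → 1 H
  atom 16: C, bond orders sum to 4 (valence 4) → 0 H
Total hydrogens: 10.

10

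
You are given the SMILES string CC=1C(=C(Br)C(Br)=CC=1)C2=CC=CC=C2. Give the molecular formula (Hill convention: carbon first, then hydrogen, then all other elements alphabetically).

Walk through each heavy atom and fill implicit hydrogens from standard valence (C 4, N 3, O 2, S 2, halogen 1):
  atom 1: C, bond orders sum to 1 (valence 4) → 3 H
  atom 2: C, bond orders sum to 4 (valence 4) → 0 H
  atom 3: C, bond orders sum to 4 (valence 4) → 0 H
  atom 4: C, bond orders sum to 4 (valence 4) → 0 H
  atom 5: Br (halogen, monovalent) → 0 H
  atom 6: C, bond orders sum to 4 (valence 4) → 0 H
  atom 7: Br (halogen, monovalent) → 0 H
  atom 8: C, bond orders sum to 3 (valence 4) → 1 H
  atom 9: C, bond orders sum to 3 (valence 4) → 1 H
  atom 10: C, bond orders sum to 4 (valence 4) → 0 H
  atom 11: C, bond orders sum to 3 (valence 4) → 1 H
  atom 12: C, bond orders sum to 3 (valence 4) → 1 H
  atom 13: C, bond orders sum to 3 (valence 4) → 1 H
  atom 14: C, bond orders sum to 3 (valence 4) → 1 H
  atom 15: C, bond orders sum to 3 (valence 4) → 1 H
Totals → C:13, H:10, Br:2.
In Hill order: C13H10Br2.

C13H10Br2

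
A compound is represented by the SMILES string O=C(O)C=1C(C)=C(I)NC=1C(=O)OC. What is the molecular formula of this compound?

Walk through each heavy atom and fill implicit hydrogens from standard valence (C 4, N 3, O 2, S 2, halogen 1):
  atom 1: O, bond orders sum to 2 (valence 2) → 0 H
  atom 2: C, bond orders sum to 4 (valence 4) → 0 H
  atom 3: O, bond orders sum to 1 (valence 2) → 1 H
  atom 4: C, bond orders sum to 4 (valence 4) → 0 H
  atom 5: C, bond orders sum to 4 (valence 4) → 0 H
  atom 6: C, bond orders sum to 1 (valence 4) → 3 H
  atom 7: C, bond orders sum to 4 (valence 4) → 0 H
  atom 8: I (halogen, monovalent) → 0 H
  atom 9: N, bond orders sum to 2 (valence 3) → 1 H
  atom 10: C, bond orders sum to 4 (valence 4) → 0 H
  atom 11: C, bond orders sum to 4 (valence 4) → 0 H
  atom 12: O, bond orders sum to 2 (valence 2) → 0 H
  atom 13: O, bond orders sum to 2 (valence 2) → 0 H
  atom 14: C, bond orders sum to 1 (valence 4) → 3 H
Totals → C:8, H:8, I:1, N:1, O:4.
In Hill order: C8H8INO4.

C8H8INO4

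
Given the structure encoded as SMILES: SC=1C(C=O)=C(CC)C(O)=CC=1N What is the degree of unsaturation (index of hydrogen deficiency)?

5

Molecular formula: C9H11NO2S.
DoU = (2C + 2 + N − H − X) / 2, where X is the halogen count and O/S are ignored.
    = (2·9 + 2 + 1 − 11 − 0) / 2 = 10 / 2 = 5.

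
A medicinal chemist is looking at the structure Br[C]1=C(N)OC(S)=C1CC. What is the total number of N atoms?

Scan the SMILES for N atoms (remember two-letter symbols like Cl and Br are single atoms).
Nitrogen count: 1.

1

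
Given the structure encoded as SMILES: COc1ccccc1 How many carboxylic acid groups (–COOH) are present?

Scan the SMILES for the carboxylic acid motif — none present.
Groups that are present: 1 ether.

0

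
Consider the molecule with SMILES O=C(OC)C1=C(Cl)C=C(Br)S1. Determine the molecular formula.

Walk through each heavy atom and fill implicit hydrogens from standard valence (C 4, N 3, O 2, S 2, halogen 1):
  atom 1: O, bond orders sum to 2 (valence 2) → 0 H
  atom 2: C, bond orders sum to 4 (valence 4) → 0 H
  atom 3: O, bond orders sum to 2 (valence 2) → 0 H
  atom 4: C, bond orders sum to 1 (valence 4) → 3 H
  atom 5: C, bond orders sum to 4 (valence 4) → 0 H
  atom 6: C, bond orders sum to 4 (valence 4) → 0 H
  atom 7: Cl (halogen, monovalent) → 0 H
  atom 8: C, bond orders sum to 3 (valence 4) → 1 H
  atom 9: C, bond orders sum to 4 (valence 4) → 0 H
  atom 10: Br (halogen, monovalent) → 0 H
  atom 11: S, bond orders sum to 2 (valence 2) → 0 H
Totals → C:6, H:4, Br:1, Cl:1, O:2, S:1.

C6H4BrClO2S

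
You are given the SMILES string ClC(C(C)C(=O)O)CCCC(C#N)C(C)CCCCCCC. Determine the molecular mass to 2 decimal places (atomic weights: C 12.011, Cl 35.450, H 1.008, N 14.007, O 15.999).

329.91 g/mol

First, the molecular formula is C18H32ClNO2 (counting implicit H from valence).
  C: 18 × 12.011 = 216.198
  Cl: 1 × 35.450 = 35.450
  H: 32 × 1.008 = 32.256
  N: 1 × 14.007 = 14.007
  O: 2 × 15.999 = 31.998
Sum: 18×12.011 + 1×35.450 + 32×1.008 + 1×14.007 + 2×15.999 = 329.909 → 329.91 g/mol.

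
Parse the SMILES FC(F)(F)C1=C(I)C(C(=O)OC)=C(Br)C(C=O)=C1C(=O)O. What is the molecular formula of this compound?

Walk through each heavy atom and fill implicit hydrogens from standard valence (C 4, N 3, O 2, S 2, halogen 1):
  atom 1: F (halogen, monovalent) → 0 H
  atom 2: C, bond orders sum to 4 (valence 4) → 0 H
  atom 3: F (halogen, monovalent) → 0 H
  atom 4: F (halogen, monovalent) → 0 H
  atom 5: C, bond orders sum to 4 (valence 4) → 0 H
  atom 6: C, bond orders sum to 4 (valence 4) → 0 H
  atom 7: I (halogen, monovalent) → 0 H
  atom 8: C, bond orders sum to 4 (valence 4) → 0 H
  atom 9: C, bond orders sum to 4 (valence 4) → 0 H
  atom 10: O, bond orders sum to 2 (valence 2) → 0 H
  atom 11: O, bond orders sum to 2 (valence 2) → 0 H
  atom 12: C, bond orders sum to 1 (valence 4) → 3 H
  atom 13: C, bond orders sum to 4 (valence 4) → 0 H
  atom 14: Br (halogen, monovalent) → 0 H
  atom 15: C, bond orders sum to 4 (valence 4) → 0 H
  atom 16: C, bond orders sum to 3 (valence 4) → 1 H
  atom 17: O, bond orders sum to 2 (valence 2) → 0 H
  atom 18: C, bond orders sum to 4 (valence 4) → 0 H
  atom 19: C, bond orders sum to 4 (valence 4) → 0 H
  atom 20: O, bond orders sum to 2 (valence 2) → 0 H
  atom 21: O, bond orders sum to 1 (valence 2) → 1 H
Totals → C:11, H:5, Br:1, F:3, I:1, O:5.

C11H5BrF3IO5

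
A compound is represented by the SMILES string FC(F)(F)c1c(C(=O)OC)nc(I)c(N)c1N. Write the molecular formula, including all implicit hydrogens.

C8H7F3IN3O2

Walk through each heavy atom and fill implicit hydrogens from standard valence (C 4, N 3, O 2, S 2, halogen 1); for lowercase aromatic atoms, an aromatic c carries 1 H when it has two neighbours and 0 H with three, and aromatic n carries 0 H:
  atom 1: F (halogen, monovalent) → 0 H
  atom 2: C, bond orders sum to 4 (valence 4) → 0 H
  atom 3: F (halogen, monovalent) → 0 H
  atom 4: F (halogen, monovalent) → 0 H
  atom 5: aromatic c, 3 neighbours → 0 H
  atom 6: aromatic c, 3 neighbours → 0 H
  atom 7: C, bond orders sum to 4 (valence 4) → 0 H
  atom 8: O, bond orders sum to 2 (valence 2) → 0 H
  atom 9: O, bond orders sum to 2 (valence 2) → 0 H
  atom 10: C, bond orders sum to 1 (valence 4) → 3 H
  atom 11: aromatic n, 2 neighbours → 0 H
  atom 12: aromatic c, 3 neighbours → 0 H
  atom 13: I (halogen, monovalent) → 0 H
  atom 14: aromatic c, 3 neighbours → 0 H
  atom 15: N, bond orders sum to 1 (valence 3) → 2 H
  atom 16: aromatic c, 3 neighbours → 0 H
  atom 17: N, bond orders sum to 1 (valence 3) → 2 H
Totals → C:8, H:7, F:3, I:1, N:3, O:2.
In Hill order: C8H7F3IN3O2.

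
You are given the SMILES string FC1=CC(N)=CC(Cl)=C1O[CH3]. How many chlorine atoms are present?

1

Scan the SMILES for Cl atoms (remember two-letter symbols like Cl and Br are single atoms).
Chlorine count: 1.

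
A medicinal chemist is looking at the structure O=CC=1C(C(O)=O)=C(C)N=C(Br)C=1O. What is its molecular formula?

C8H6BrNO4

Walk through each heavy atom and fill implicit hydrogens from standard valence (C 4, N 3, O 2, S 2, halogen 1):
  atom 1: O, bond orders sum to 2 (valence 2) → 0 H
  atom 2: C, bond orders sum to 3 (valence 4) → 1 H
  atom 3: C, bond orders sum to 4 (valence 4) → 0 H
  atom 4: C, bond orders sum to 4 (valence 4) → 0 H
  atom 5: C, bond orders sum to 4 (valence 4) → 0 H
  atom 6: O, bond orders sum to 1 (valence 2) → 1 H
  atom 7: O, bond orders sum to 2 (valence 2) → 0 H
  atom 8: C, bond orders sum to 4 (valence 4) → 0 H
  atom 9: C, bond orders sum to 1 (valence 4) → 3 H
  atom 10: N, bond orders sum to 3 (valence 3) → 0 H
  atom 11: C, bond orders sum to 4 (valence 4) → 0 H
  atom 12: Br (halogen, monovalent) → 0 H
  atom 13: C, bond orders sum to 4 (valence 4) → 0 H
  atom 14: O, bond orders sum to 1 (valence 2) → 1 H
Totals → C:8, H:6, Br:1, N:1, O:4.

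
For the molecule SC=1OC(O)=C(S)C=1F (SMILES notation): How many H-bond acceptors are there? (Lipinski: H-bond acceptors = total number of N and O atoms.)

N atoms: 0; O atoms: 2.
Lipinski HBA = 0 + 2 = 2.

2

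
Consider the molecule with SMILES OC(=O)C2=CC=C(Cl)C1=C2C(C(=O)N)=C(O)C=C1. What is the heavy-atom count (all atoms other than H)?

Every atom symbol written in the SMILES (organic subset) is one heavy atom; implicit H are not written.
Heavy atoms by element → C:12, Cl:1, N:1, O:4.
Total: 18.

18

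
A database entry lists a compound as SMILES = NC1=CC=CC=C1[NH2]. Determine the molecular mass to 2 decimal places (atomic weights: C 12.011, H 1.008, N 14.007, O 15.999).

108.14 g/mol

First, the molecular formula is C6H8N2 (counting implicit H from valence).
  C: 6 × 12.011 = 72.066
  H: 8 × 1.008 = 8.064
  N: 2 × 14.007 = 28.014
Sum: 6×12.011 + 8×1.008 + 2×14.007 = 108.144 → 108.14 g/mol.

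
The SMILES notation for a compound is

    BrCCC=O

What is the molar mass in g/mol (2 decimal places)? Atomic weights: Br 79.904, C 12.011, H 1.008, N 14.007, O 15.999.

136.98 g/mol

First, the molecular formula is C3H5BrO (counting implicit H from valence).
  Br: 1 × 79.904 = 79.904
  C: 3 × 12.011 = 36.033
  H: 5 × 1.008 = 5.040
  O: 1 × 15.999 = 15.999
Sum: 1×79.904 + 3×12.011 + 5×1.008 + 1×15.999 = 136.976 → 136.98 g/mol.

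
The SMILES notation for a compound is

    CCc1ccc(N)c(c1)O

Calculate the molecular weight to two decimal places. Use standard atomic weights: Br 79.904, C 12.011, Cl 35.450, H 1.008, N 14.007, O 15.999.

137.18 g/mol

First, the molecular formula is C8H11NO (counting implicit H from valence).
  C: 8 × 12.011 = 96.088
  H: 11 × 1.008 = 11.088
  N: 1 × 14.007 = 14.007
  O: 1 × 15.999 = 15.999
Sum: 8×12.011 + 11×1.008 + 1×14.007 + 1×15.999 = 137.182 → 137.18 g/mol.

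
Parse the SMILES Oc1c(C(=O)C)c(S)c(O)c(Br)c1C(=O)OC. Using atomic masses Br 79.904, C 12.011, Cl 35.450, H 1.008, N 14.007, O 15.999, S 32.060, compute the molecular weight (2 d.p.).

First, the molecular formula is C10H9BrO5S (counting implicit H from valence).
  Br: 1 × 79.904 = 79.904
  C: 10 × 12.011 = 120.110
  H: 9 × 1.008 = 9.072
  O: 5 × 15.999 = 79.995
  S: 1 × 32.060 = 32.060
Sum: 1×79.904 + 10×12.011 + 9×1.008 + 5×15.999 + 1×32.060 = 321.141 → 321.14 g/mol.

321.14 g/mol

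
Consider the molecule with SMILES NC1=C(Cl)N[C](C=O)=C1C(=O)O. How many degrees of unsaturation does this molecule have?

Degree of unsaturation = (number of rings) + (number of π bonds).
Ring closures in the SMILES: 1.
π bonds: 4 double bonds (each 1 DoU) → 4 DoU from unsaturation.
Total DoU = 1 + 4 = 5.

5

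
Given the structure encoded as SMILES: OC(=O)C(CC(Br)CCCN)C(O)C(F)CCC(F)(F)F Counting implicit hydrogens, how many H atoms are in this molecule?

20

Walk through each heavy atom and fill implicit hydrogens from standard valence (C 4, N 3, O 2, S 2, halogen 1):
  atom 1: O, bond orders sum to 1 (valence 2) → 1 H
  atom 2: C, bond orders sum to 4 (valence 4) → 0 H
  atom 3: O, bond orders sum to 2 (valence 2) → 0 H
  atom 4: C, bond orders sum to 3 (valence 4) → 1 H
  atom 5: C, bond orders sum to 2 (valence 4) → 2 H
  atom 6: C, bond orders sum to 3 (valence 4) → 1 H
  atom 7: Br (halogen, monovalent) → 0 H
  atom 8: C, bond orders sum to 2 (valence 4) → 2 H
  atom 9: C, bond orders sum to 2 (valence 4) → 2 H
  atom 10: C, bond orders sum to 2 (valence 4) → 2 H
  atom 11: N, bond orders sum to 1 (valence 3) → 2 H
  atom 12: C, bond orders sum to 3 (valence 4) → 1 H
  atom 13: O, bond orders sum to 1 (valence 2) → 1 H
  atom 14: C, bond orders sum to 3 (valence 4) → 1 H
  atom 15: F (halogen, monovalent) → 0 H
  atom 16: C, bond orders sum to 2 (valence 4) → 2 H
  atom 17: C, bond orders sum to 2 (valence 4) → 2 H
  atom 18: C, bond orders sum to 4 (valence 4) → 0 H
  atom 19: F (halogen, monovalent) → 0 H
  atom 20: F (halogen, monovalent) → 0 H
  atom 21: F (halogen, monovalent) → 0 H
Total hydrogens: 20.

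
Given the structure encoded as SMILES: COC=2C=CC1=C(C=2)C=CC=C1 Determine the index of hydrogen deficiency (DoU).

7

Molecular formula: C11H10O.
DoU = (2C + 2 + N − H − X) / 2, where X is the halogen count and O/S are ignored.
    = (2·11 + 2 + 0 − 10 − 0) / 2 = 14 / 2 = 7.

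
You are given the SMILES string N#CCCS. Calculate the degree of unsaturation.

2

Degree of unsaturation = (number of rings) + (number of π bonds).
Ring closures in the SMILES: 0.
π bonds: 1 triple bond (each 2 DoU) → 2 DoU from unsaturation.
Total DoU = 0 + 2 = 2.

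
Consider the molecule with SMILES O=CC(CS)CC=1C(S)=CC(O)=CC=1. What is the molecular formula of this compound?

Walk through each heavy atom and fill implicit hydrogens from standard valence (C 4, N 3, O 2, S 2, halogen 1):
  atom 1: O, bond orders sum to 2 (valence 2) → 0 H
  atom 2: C, bond orders sum to 3 (valence 4) → 1 H
  atom 3: C, bond orders sum to 3 (valence 4) → 1 H
  atom 4: C, bond orders sum to 2 (valence 4) → 2 H
  atom 5: S, bond orders sum to 1 (valence 2) → 1 H
  atom 6: C, bond orders sum to 2 (valence 4) → 2 H
  atom 7: C, bond orders sum to 4 (valence 4) → 0 H
  atom 8: C, bond orders sum to 4 (valence 4) → 0 H
  atom 9: S, bond orders sum to 1 (valence 2) → 1 H
  atom 10: C, bond orders sum to 3 (valence 4) → 1 H
  atom 11: C, bond orders sum to 4 (valence 4) → 0 H
  atom 12: O, bond orders sum to 1 (valence 2) → 1 H
  atom 13: C, bond orders sum to 3 (valence 4) → 1 H
  atom 14: C, bond orders sum to 3 (valence 4) → 1 H
Totals → C:10, H:12, O:2, S:2.
In Hill order: C10H12O2S2.

C10H12O2S2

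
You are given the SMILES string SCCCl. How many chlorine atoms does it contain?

Scan the SMILES for Cl atoms (remember two-letter symbols like Cl and Br are single atoms).
Chlorine count: 1.

1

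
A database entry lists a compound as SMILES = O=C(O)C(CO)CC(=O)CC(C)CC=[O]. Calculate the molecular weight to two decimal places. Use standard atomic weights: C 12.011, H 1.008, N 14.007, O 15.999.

216.23 g/mol

First, the molecular formula is C10H16O5 (counting implicit H from valence).
  C: 10 × 12.011 = 120.110
  H: 16 × 1.008 = 16.128
  O: 5 × 15.999 = 79.995
Sum: 10×12.011 + 16×1.008 + 5×15.999 = 216.233 → 216.23 g/mol.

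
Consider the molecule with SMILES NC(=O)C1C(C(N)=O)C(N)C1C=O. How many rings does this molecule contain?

In SMILES, each pair of matching ring-closure digits denotes one ring-closing bond; the number of such bonds equals the number of independent rings.
Ring-closure bonds here: 1.

1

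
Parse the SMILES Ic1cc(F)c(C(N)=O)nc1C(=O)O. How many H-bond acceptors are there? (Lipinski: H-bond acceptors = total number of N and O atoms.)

5

N atoms: 2; O atoms: 3.
Lipinski HBA = 2 + 3 = 5.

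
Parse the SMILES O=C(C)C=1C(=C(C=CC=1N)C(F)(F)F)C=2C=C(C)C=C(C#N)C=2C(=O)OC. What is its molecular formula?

Walk through each heavy atom and fill implicit hydrogens from standard valence (C 4, N 3, O 2, S 2, halogen 1):
  atom 1: O, bond orders sum to 2 (valence 2) → 0 H
  atom 2: C, bond orders sum to 4 (valence 4) → 0 H
  atom 3: C, bond orders sum to 1 (valence 4) → 3 H
  atom 4: C, bond orders sum to 4 (valence 4) → 0 H
  atom 5: C, bond orders sum to 4 (valence 4) → 0 H
  atom 6: C, bond orders sum to 4 (valence 4) → 0 H
  atom 7: C, bond orders sum to 3 (valence 4) → 1 H
  atom 8: C, bond orders sum to 3 (valence 4) → 1 H
  atom 9: C, bond orders sum to 4 (valence 4) → 0 H
  atom 10: N, bond orders sum to 1 (valence 3) → 2 H
  atom 11: C, bond orders sum to 4 (valence 4) → 0 H
  atom 12: F (halogen, monovalent) → 0 H
  atom 13: F (halogen, monovalent) → 0 H
  atom 14: F (halogen, monovalent) → 0 H
  atom 15: C, bond orders sum to 4 (valence 4) → 0 H
  atom 16: C, bond orders sum to 3 (valence 4) → 1 H
  atom 17: C, bond orders sum to 4 (valence 4) → 0 H
  atom 18: C, bond orders sum to 1 (valence 4) → 3 H
  atom 19: C, bond orders sum to 3 (valence 4) → 1 H
  atom 20: C, bond orders sum to 4 (valence 4) → 0 H
  atom 21: C, bond orders sum to 4 (valence 4) → 0 H
  atom 22: N, bond orders sum to 3 (valence 3) → 0 H
  atom 23: C, bond orders sum to 4 (valence 4) → 0 H
  atom 24: C, bond orders sum to 4 (valence 4) → 0 H
  atom 25: O, bond orders sum to 2 (valence 2) → 0 H
  atom 26: O, bond orders sum to 2 (valence 2) → 0 H
  atom 27: C, bond orders sum to 1 (valence 4) → 3 H
Totals → C:19, H:15, F:3, N:2, O:3.
In Hill order: C19H15F3N2O3.

C19H15F3N2O3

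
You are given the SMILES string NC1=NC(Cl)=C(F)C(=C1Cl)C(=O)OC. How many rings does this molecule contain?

1

In SMILES, each pair of matching ring-closure digits denotes one ring-closing bond; the number of such bonds equals the number of independent rings.
Ring-closure bonds here: 1.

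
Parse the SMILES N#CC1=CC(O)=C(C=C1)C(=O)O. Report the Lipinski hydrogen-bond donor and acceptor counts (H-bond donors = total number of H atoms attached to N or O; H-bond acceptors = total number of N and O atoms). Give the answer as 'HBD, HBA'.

2, 4

Donors: find every N or O and count the H atoms it carries.
  atom 1 (N): bond orders sum to 3 → 0 H
  atom 6 (O): bond orders sum to 1 → 1 H
  atom 11 (O): bond orders sum to 2 → 0 H
  atom 12 (O): bond orders sum to 1 → 1 H
Lipinski HBD = 2.
Acceptors: N atoms = 1, O atoms = 3 → HBA = 4.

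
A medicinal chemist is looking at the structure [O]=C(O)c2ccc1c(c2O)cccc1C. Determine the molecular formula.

Walk through each heavy atom and fill implicit hydrogens from standard valence (C 4, N 3, O 2, S 2, halogen 1); for lowercase aromatic atoms, an aromatic c carries 1 H when it has two neighbours and 0 H with three, and aromatic n carries 0 H:
  atom 1: O with explicit H count 0
  atom 2: C, bond orders sum to 4 (valence 4) → 0 H
  atom 3: O, bond orders sum to 1 (valence 2) → 1 H
  atom 4: aromatic c, 3 neighbours → 0 H
  atom 5: aromatic c, 2 neighbours → 1 H
  atom 6: aromatic c, 2 neighbours → 1 H
  atom 7: aromatic c, 3 neighbours → 0 H
  atom 8: aromatic c, 3 neighbours → 0 H
  atom 9: aromatic c, 3 neighbours → 0 H
  atom 10: O, bond orders sum to 1 (valence 2) → 1 H
  atom 11: aromatic c, 2 neighbours → 1 H
  atom 12: aromatic c, 2 neighbours → 1 H
  atom 13: aromatic c, 2 neighbours → 1 H
  atom 14: aromatic c, 3 neighbours → 0 H
  atom 15: C, bond orders sum to 1 (valence 4) → 3 H
Totals → C:12, H:10, O:3.
In Hill order: C12H10O3.

C12H10O3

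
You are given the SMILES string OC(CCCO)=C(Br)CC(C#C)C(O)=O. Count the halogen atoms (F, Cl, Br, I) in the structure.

1

Halogen atoms appear at heavy-atom position 8 (1×Br).
Other groups present: 1 alkene, 1 alkyne, 1 carboxylic acid, 2 hydroxyl.
Halogen count: 1.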